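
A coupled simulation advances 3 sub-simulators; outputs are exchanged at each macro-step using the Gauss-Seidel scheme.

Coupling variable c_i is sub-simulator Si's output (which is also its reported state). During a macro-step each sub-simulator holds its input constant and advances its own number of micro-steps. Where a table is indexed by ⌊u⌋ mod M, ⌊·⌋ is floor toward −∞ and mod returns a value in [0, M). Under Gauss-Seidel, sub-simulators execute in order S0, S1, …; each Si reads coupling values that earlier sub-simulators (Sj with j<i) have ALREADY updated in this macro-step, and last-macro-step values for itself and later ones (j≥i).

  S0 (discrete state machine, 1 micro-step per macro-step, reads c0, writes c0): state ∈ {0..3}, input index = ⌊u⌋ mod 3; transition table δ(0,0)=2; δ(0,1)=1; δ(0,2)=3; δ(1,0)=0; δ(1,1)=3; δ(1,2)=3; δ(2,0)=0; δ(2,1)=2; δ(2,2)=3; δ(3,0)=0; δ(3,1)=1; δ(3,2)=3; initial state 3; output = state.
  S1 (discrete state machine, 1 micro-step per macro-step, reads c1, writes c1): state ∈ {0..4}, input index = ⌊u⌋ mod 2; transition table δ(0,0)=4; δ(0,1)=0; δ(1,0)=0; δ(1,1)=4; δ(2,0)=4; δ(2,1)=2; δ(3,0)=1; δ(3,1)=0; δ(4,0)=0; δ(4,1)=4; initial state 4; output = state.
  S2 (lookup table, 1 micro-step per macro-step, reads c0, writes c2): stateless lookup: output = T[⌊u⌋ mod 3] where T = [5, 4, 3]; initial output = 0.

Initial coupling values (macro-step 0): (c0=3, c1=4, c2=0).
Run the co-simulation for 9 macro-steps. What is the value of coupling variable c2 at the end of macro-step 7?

macro 1: S0 reads c0=3 → after 1×micro: 0; S1 reads c1=4 → after 1×micro: 0; S2 reads c0=0 → after 1×micro: 5 ⇒ (c0=0, c1=0, c2=5)
macro 2: S0 reads c0=0 → after 1×micro: 2; S1 reads c1=0 → after 1×micro: 4; S2 reads c0=2 → after 1×micro: 3 ⇒ (c0=2, c1=4, c2=3)
macro 3: S0 reads c0=2 → after 1×micro: 3; S1 reads c1=4 → after 1×micro: 0; S2 reads c0=3 → after 1×micro: 5 ⇒ (c0=3, c1=0, c2=5)
macro 4: S0 reads c0=3 → after 1×micro: 0; S1 reads c1=0 → after 1×micro: 4; S2 reads c0=0 → after 1×micro: 5 ⇒ (c0=0, c1=4, c2=5)
macro 5: S0 reads c0=0 → after 1×micro: 2; S1 reads c1=4 → after 1×micro: 0; S2 reads c0=2 → after 1×micro: 3 ⇒ (c0=2, c1=0, c2=3)
macro 6: S0 reads c0=2 → after 1×micro: 3; S1 reads c1=0 → after 1×micro: 4; S2 reads c0=3 → after 1×micro: 5 ⇒ (c0=3, c1=4, c2=5)
macro 7: S0 reads c0=3 → after 1×micro: 0; S1 reads c1=4 → after 1×micro: 0; S2 reads c0=0 → after 1×micro: 5 ⇒ (c0=0, c1=0, c2=5)
macro 8: S0 reads c0=0 → after 1×micro: 2; S1 reads c1=0 → after 1×micro: 4; S2 reads c0=2 → after 1×micro: 3 ⇒ (c0=2, c1=4, c2=3)
macro 9: S0 reads c0=2 → after 1×micro: 3; S1 reads c1=4 → after 1×micro: 0; S2 reads c0=3 → after 1×micro: 5 ⇒ (c0=3, c1=0, c2=5)

c2 at macro-step 7 = 5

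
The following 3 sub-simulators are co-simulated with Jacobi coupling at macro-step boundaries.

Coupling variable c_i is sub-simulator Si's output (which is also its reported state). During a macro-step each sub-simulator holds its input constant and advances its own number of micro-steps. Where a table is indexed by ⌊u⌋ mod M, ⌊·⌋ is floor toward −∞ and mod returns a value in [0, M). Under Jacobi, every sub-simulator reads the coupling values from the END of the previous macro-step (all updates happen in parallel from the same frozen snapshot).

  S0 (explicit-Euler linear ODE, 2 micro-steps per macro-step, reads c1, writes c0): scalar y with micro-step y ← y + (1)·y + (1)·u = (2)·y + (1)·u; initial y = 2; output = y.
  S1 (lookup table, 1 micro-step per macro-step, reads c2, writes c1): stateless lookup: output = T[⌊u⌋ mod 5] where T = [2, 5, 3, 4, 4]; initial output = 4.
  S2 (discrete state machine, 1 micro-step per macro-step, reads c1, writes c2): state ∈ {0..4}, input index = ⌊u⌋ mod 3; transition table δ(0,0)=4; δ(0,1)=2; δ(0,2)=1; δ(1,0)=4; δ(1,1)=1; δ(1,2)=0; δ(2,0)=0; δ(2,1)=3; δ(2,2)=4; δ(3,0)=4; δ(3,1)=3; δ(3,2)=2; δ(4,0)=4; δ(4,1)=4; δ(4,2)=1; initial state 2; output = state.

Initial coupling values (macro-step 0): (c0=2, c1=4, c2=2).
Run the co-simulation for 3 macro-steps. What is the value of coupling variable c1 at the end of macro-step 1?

c1 at macro-step 1 = 3

macro 1: S0 reads c1=4 → after 2×micro: 20; S1 reads c2=2 → after 1×micro: 3; S2 reads c1=4 → after 1×micro: 3 ⇒ (c0=20, c1=3, c2=3)
macro 2: S0 reads c1=3 → after 2×micro: 89; S1 reads c2=3 → after 1×micro: 4; S2 reads c1=3 → after 1×micro: 4 ⇒ (c0=89, c1=4, c2=4)
macro 3: S0 reads c1=4 → after 2×micro: 368; S1 reads c2=4 → after 1×micro: 4; S2 reads c1=4 → after 1×micro: 4 ⇒ (c0=368, c1=4, c2=4)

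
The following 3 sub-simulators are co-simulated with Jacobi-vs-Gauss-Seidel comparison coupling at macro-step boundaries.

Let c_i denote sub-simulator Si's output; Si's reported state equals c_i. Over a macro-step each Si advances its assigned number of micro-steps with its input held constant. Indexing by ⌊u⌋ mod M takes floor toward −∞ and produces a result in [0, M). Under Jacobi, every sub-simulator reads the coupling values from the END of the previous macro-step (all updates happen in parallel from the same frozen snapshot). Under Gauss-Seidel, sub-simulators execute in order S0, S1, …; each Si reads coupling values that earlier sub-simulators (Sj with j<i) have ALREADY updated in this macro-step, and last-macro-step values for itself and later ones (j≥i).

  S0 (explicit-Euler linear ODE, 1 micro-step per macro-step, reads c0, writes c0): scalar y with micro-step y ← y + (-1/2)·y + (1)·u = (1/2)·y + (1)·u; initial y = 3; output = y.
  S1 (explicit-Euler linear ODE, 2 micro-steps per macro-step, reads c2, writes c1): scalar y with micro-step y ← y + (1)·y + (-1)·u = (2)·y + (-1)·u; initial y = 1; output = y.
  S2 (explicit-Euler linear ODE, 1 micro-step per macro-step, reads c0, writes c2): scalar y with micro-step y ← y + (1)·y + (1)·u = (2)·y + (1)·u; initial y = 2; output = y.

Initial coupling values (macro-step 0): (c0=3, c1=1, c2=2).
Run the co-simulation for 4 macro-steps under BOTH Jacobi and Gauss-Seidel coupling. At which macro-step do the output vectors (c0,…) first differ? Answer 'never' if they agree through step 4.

first divergence at macro-step: 1

[Jacobi] macro 1: S0 reads c0=3 → after 1×micro: 9/2; S1 reads c2=2 → after 2×micro: -2; S2 reads c0=3 → after 1×micro: 7 ⇒ (c0=9/2, c1=-2, c2=7)
[Jacobi] macro 2: S0 reads c0=9/2 → after 1×micro: 27/4; S1 reads c2=7 → after 2×micro: -29; S2 reads c0=9/2 → after 1×micro: 37/2 ⇒ (c0=27/4, c1=-29, c2=37/2)
[Jacobi] macro 3: S0 reads c0=27/4 → after 1×micro: 81/8; S1 reads c2=37/2 → after 2×micro: -343/2; S2 reads c0=27/4 → after 1×micro: 175/4 ⇒ (c0=81/8, c1=-343/2, c2=175/4)
[Jacobi] macro 4: S0 reads c0=81/8 → after 1×micro: 243/16; S1 reads c2=175/4 → after 2×micro: -3269/4; S2 reads c0=81/8 → after 1×micro: 781/8 ⇒ (c0=243/16, c1=-3269/4, c2=781/8)
[Gauss-Seidel] macro 1: S0 reads c0=3 → after 1×micro: 9/2; S1 reads c2=2 → after 2×micro: -2; S2 reads c0=9/2 → after 1×micro: 17/2 ⇒ (c0=9/2, c1=-2, c2=17/2)
[Gauss-Seidel] macro 2: S0 reads c0=9/2 → after 1×micro: 27/4; S1 reads c2=17/2 → after 2×micro: -67/2; S2 reads c0=27/4 → after 1×micro: 95/4 ⇒ (c0=27/4, c1=-67/2, c2=95/4)
[Gauss-Seidel] macro 3: S0 reads c0=27/4 → after 1×micro: 81/8; S1 reads c2=95/4 → after 2×micro: -821/4; S2 reads c0=81/8 → after 1×micro: 461/8 ⇒ (c0=81/8, c1=-821/4, c2=461/8)
[Gauss-Seidel] macro 4: S0 reads c0=81/8 → after 1×micro: 243/16; S1 reads c2=461/8 → after 2×micro: -7951/8; S2 reads c0=243/16 → after 1×micro: 2087/16 ⇒ (c0=243/16, c1=-7951/8, c2=2087/16)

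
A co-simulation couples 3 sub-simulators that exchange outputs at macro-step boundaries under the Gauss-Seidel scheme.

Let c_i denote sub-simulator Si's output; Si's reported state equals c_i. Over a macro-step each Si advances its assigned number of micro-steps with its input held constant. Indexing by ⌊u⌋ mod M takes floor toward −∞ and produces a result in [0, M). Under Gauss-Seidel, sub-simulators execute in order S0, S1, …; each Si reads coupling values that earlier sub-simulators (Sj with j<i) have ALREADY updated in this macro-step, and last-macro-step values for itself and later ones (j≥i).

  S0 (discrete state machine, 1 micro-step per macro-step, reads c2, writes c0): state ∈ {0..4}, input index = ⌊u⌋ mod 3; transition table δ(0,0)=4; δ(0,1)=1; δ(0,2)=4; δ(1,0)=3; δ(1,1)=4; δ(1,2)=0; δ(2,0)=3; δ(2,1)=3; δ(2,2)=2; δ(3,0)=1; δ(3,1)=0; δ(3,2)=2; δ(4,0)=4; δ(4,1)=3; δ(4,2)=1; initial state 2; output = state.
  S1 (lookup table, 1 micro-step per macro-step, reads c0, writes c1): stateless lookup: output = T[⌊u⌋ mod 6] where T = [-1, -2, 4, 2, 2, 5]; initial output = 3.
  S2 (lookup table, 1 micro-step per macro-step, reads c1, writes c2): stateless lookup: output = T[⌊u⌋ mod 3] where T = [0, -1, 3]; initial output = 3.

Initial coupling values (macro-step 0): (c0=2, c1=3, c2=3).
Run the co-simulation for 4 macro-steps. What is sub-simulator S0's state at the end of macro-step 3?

S0 state at macro-step 3 = 0

macro 1: S0 reads c2=3 → after 1×micro: 3; S1 reads c0=3 → after 1×micro: 2; S2 reads c1=2 → after 1×micro: 3 ⇒ (c0=3, c1=2, c2=3)
macro 2: S0 reads c2=3 → after 1×micro: 1; S1 reads c0=1 → after 1×micro: -2; S2 reads c1=-2 → after 1×micro: -1 ⇒ (c0=1, c1=-2, c2=-1)
macro 3: S0 reads c2=-1 → after 1×micro: 0; S1 reads c0=0 → after 1×micro: -1; S2 reads c1=-1 → after 1×micro: 3 ⇒ (c0=0, c1=-1, c2=3)
macro 4: S0 reads c2=3 → after 1×micro: 4; S1 reads c0=4 → after 1×micro: 2; S2 reads c1=2 → after 1×micro: 3 ⇒ (c0=4, c1=2, c2=3)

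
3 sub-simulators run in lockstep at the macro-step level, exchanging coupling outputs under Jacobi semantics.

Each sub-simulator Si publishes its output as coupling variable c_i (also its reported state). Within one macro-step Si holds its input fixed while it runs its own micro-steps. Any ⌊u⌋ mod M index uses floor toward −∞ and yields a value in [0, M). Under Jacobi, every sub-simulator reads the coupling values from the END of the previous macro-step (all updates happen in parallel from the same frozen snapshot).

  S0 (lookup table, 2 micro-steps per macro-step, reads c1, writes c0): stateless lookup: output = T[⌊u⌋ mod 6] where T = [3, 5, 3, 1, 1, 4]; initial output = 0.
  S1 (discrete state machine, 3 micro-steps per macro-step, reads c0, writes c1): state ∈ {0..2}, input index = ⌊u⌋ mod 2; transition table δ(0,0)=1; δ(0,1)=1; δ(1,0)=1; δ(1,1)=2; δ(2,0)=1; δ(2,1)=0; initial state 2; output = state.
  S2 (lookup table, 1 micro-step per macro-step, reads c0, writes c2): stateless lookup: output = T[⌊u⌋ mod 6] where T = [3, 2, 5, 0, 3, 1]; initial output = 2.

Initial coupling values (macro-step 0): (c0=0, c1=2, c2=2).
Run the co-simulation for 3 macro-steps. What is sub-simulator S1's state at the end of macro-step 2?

S1 state at macro-step 2 = 1

macro 1: S0 reads c1=2 → after 2×micro: 3; S1 reads c0=0 → after 3×micro: 1; S2 reads c0=0 → after 1×micro: 3 ⇒ (c0=3, c1=1, c2=3)
macro 2: S0 reads c1=1 → after 2×micro: 5; S1 reads c0=3 → after 3×micro: 1; S2 reads c0=3 → after 1×micro: 0 ⇒ (c0=5, c1=1, c2=0)
macro 3: S0 reads c1=1 → after 2×micro: 5; S1 reads c0=5 → after 3×micro: 1; S2 reads c0=5 → after 1×micro: 1 ⇒ (c0=5, c1=1, c2=1)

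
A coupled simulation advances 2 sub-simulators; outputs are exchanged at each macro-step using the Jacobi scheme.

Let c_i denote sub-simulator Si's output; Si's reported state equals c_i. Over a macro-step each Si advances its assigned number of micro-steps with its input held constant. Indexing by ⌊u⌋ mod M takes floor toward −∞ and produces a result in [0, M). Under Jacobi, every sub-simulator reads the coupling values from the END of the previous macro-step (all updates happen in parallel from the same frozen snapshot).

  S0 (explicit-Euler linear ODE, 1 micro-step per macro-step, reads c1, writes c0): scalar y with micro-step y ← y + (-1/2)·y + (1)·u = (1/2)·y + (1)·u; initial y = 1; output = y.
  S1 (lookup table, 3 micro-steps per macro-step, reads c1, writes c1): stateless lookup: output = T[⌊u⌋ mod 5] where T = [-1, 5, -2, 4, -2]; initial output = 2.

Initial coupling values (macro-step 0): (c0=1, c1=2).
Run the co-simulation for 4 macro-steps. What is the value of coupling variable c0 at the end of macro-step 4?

c0 at macro-step 4 = -3/16

macro 1: S0 reads c1=2 → after 1×micro: 5/2; S1 reads c1=2 → after 3×micro: -2 ⇒ (c0=5/2, c1=-2)
macro 2: S0 reads c1=-2 → after 1×micro: -3/4; S1 reads c1=-2 → after 3×micro: 4 ⇒ (c0=-3/4, c1=4)
macro 3: S0 reads c1=4 → after 1×micro: 29/8; S1 reads c1=4 → after 3×micro: -2 ⇒ (c0=29/8, c1=-2)
macro 4: S0 reads c1=-2 → after 1×micro: -3/16; S1 reads c1=-2 → after 3×micro: 4 ⇒ (c0=-3/16, c1=4)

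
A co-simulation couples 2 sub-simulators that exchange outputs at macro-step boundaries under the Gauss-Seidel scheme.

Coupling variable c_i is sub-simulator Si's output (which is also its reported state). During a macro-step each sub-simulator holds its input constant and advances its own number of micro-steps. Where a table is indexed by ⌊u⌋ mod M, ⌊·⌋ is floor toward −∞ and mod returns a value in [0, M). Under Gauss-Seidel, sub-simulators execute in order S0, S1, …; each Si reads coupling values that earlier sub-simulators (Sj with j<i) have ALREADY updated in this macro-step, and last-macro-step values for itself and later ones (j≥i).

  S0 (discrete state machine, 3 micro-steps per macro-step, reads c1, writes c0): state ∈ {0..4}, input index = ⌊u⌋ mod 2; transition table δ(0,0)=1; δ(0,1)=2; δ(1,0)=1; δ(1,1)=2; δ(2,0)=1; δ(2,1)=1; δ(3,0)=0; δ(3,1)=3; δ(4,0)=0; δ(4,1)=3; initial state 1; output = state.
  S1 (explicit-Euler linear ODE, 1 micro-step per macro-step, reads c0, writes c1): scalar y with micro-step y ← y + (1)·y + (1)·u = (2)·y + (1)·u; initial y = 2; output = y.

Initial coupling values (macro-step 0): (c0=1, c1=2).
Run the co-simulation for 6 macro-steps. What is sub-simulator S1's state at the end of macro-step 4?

S1 state at macro-step 4 = 52

macro 1: S0 reads c1=2 → after 3×micro: 1; S1 reads c0=1 → after 1×micro: 5 ⇒ (c0=1, c1=5)
macro 2: S0 reads c1=5 → after 3×micro: 2; S1 reads c0=2 → after 1×micro: 12 ⇒ (c0=2, c1=12)
macro 3: S0 reads c1=12 → after 3×micro: 1; S1 reads c0=1 → after 1×micro: 25 ⇒ (c0=1, c1=25)
macro 4: S0 reads c1=25 → after 3×micro: 2; S1 reads c0=2 → after 1×micro: 52 ⇒ (c0=2, c1=52)
macro 5: S0 reads c1=52 → after 3×micro: 1; S1 reads c0=1 → after 1×micro: 105 ⇒ (c0=1, c1=105)
macro 6: S0 reads c1=105 → after 3×micro: 2; S1 reads c0=2 → after 1×micro: 212 ⇒ (c0=2, c1=212)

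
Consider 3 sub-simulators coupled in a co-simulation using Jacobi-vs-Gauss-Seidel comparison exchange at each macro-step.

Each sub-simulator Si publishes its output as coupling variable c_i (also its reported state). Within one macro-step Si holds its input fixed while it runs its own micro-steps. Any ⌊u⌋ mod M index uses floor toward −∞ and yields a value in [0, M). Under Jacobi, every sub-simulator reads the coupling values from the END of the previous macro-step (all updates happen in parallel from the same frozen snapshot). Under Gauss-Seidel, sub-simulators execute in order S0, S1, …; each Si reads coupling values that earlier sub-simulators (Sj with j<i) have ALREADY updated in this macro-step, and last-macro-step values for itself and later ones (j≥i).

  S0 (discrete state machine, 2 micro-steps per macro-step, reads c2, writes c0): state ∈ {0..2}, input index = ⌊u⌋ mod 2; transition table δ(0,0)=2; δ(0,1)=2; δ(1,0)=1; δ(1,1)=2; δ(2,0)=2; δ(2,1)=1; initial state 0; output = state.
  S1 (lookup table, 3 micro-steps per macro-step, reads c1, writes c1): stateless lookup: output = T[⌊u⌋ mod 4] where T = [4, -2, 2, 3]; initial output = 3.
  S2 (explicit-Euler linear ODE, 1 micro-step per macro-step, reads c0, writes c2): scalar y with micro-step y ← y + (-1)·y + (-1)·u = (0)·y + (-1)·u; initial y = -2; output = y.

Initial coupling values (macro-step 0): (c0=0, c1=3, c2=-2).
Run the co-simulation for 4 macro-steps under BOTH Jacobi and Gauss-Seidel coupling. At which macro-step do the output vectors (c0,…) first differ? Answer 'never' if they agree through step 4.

first divergence at macro-step: 1

[Jacobi] macro 1: S0 reads c2=-2 → after 2×micro: 2; S1 reads c1=3 → after 3×micro: 3; S2 reads c0=0 → after 1×micro: 0 ⇒ (c0=2, c1=3, c2=0)
[Jacobi] macro 2: S0 reads c2=0 → after 2×micro: 2; S1 reads c1=3 → after 3×micro: 3; S2 reads c0=2 → after 1×micro: -2 ⇒ (c0=2, c1=3, c2=-2)
[Jacobi] macro 3: S0 reads c2=-2 → after 2×micro: 2; S1 reads c1=3 → after 3×micro: 3; S2 reads c0=2 → after 1×micro: -2 ⇒ (c0=2, c1=3, c2=-2)
[Jacobi] macro 4: S0 reads c2=-2 → after 2×micro: 2; S1 reads c1=3 → after 3×micro: 3; S2 reads c0=2 → after 1×micro: -2 ⇒ (c0=2, c1=3, c2=-2)
[Gauss-Seidel] macro 1: S0 reads c2=-2 → after 2×micro: 2; S1 reads c1=3 → after 3×micro: 3; S2 reads c0=2 → after 1×micro: -2 ⇒ (c0=2, c1=3, c2=-2)
[Gauss-Seidel] macro 2: S0 reads c2=-2 → after 2×micro: 2; S1 reads c1=3 → after 3×micro: 3; S2 reads c0=2 → after 1×micro: -2 ⇒ (c0=2, c1=3, c2=-2)
[Gauss-Seidel] macro 3: S0 reads c2=-2 → after 2×micro: 2; S1 reads c1=3 → after 3×micro: 3; S2 reads c0=2 → after 1×micro: -2 ⇒ (c0=2, c1=3, c2=-2)
[Gauss-Seidel] macro 4: S0 reads c2=-2 → after 2×micro: 2; S1 reads c1=3 → after 3×micro: 3; S2 reads c0=2 → after 1×micro: -2 ⇒ (c0=2, c1=3, c2=-2)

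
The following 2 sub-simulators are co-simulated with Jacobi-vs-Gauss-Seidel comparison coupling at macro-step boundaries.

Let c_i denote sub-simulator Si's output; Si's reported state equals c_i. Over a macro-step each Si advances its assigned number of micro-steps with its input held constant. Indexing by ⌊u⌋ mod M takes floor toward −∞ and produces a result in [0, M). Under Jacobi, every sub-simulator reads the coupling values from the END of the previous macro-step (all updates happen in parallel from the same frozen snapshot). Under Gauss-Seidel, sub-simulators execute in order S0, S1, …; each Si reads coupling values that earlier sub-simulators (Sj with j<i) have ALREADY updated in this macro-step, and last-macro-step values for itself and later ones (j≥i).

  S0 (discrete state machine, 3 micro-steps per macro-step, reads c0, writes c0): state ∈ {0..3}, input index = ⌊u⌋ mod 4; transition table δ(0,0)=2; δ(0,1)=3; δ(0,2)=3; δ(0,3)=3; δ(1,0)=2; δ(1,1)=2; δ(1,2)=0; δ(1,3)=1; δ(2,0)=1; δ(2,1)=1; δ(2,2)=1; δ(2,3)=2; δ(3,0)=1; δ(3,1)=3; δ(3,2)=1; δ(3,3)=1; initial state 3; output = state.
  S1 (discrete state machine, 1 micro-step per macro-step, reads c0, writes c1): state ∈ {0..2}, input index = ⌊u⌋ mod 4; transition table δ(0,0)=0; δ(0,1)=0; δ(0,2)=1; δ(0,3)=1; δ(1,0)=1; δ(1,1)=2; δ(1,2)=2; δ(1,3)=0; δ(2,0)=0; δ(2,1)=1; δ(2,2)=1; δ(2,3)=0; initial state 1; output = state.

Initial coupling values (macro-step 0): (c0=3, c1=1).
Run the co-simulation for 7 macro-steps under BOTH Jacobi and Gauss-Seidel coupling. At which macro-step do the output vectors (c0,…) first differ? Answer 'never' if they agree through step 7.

[Jacobi] macro 1: S0 reads c0=3 → after 3×micro: 1; S1 reads c0=3 → after 1×micro: 0 ⇒ (c0=1, c1=0)
[Jacobi] macro 2: S0 reads c0=1 → after 3×micro: 2; S1 reads c0=1 → after 1×micro: 0 ⇒ (c0=2, c1=0)
[Jacobi] macro 3: S0 reads c0=2 → after 3×micro: 3; S1 reads c0=2 → after 1×micro: 1 ⇒ (c0=3, c1=1)
[Jacobi] macro 4: S0 reads c0=3 → after 3×micro: 1; S1 reads c0=3 → after 1×micro: 0 ⇒ (c0=1, c1=0)
[Jacobi] macro 5: S0 reads c0=1 → after 3×micro: 2; S1 reads c0=1 → after 1×micro: 0 ⇒ (c0=2, c1=0)
[Jacobi] macro 6: S0 reads c0=2 → after 3×micro: 3; S1 reads c0=2 → after 1×micro: 1 ⇒ (c0=3, c1=1)
[Jacobi] macro 7: S0 reads c0=3 → after 3×micro: 1; S1 reads c0=3 → after 1×micro: 0 ⇒ (c0=1, c1=0)
[Gauss-Seidel] macro 1: S0 reads c0=3 → after 3×micro: 1; S1 reads c0=1 → after 1×micro: 2 ⇒ (c0=1, c1=2)
[Gauss-Seidel] macro 2: S0 reads c0=1 → after 3×micro: 2; S1 reads c0=2 → after 1×micro: 1 ⇒ (c0=2, c1=1)
[Gauss-Seidel] macro 3: S0 reads c0=2 → after 3×micro: 3; S1 reads c0=3 → after 1×micro: 0 ⇒ (c0=3, c1=0)
[Gauss-Seidel] macro 4: S0 reads c0=3 → after 3×micro: 1; S1 reads c0=1 → after 1×micro: 0 ⇒ (c0=1, c1=0)
[Gauss-Seidel] macro 5: S0 reads c0=1 → after 3×micro: 2; S1 reads c0=2 → after 1×micro: 1 ⇒ (c0=2, c1=1)
[Gauss-Seidel] macro 6: S0 reads c0=2 → after 3×micro: 3; S1 reads c0=3 → after 1×micro: 0 ⇒ (c0=3, c1=0)
[Gauss-Seidel] macro 7: S0 reads c0=3 → after 3×micro: 1; S1 reads c0=1 → after 1×micro: 0 ⇒ (c0=1, c1=0)

first divergence at macro-step: 1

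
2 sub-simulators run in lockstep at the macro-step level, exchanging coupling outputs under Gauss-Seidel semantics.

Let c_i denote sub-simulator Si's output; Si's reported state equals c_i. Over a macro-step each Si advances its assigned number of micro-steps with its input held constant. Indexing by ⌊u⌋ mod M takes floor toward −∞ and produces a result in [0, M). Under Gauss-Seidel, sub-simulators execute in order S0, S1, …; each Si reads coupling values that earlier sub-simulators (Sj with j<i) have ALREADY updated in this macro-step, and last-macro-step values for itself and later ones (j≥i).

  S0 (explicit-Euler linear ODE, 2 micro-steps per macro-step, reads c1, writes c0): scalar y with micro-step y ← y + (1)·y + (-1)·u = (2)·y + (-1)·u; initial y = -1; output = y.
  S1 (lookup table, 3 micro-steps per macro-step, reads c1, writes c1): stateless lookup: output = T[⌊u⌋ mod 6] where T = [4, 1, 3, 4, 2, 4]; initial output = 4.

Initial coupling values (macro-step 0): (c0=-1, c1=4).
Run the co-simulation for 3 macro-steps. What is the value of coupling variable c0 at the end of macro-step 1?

macro 1: S0 reads c1=4 → after 2×micro: -16; S1 reads c1=4 → after 3×micro: 2 ⇒ (c0=-16, c1=2)
macro 2: S0 reads c1=2 → after 2×micro: -70; S1 reads c1=2 → after 3×micro: 3 ⇒ (c0=-70, c1=3)
macro 3: S0 reads c1=3 → after 2×micro: -289; S1 reads c1=3 → after 3×micro: 4 ⇒ (c0=-289, c1=4)

c0 at macro-step 1 = -16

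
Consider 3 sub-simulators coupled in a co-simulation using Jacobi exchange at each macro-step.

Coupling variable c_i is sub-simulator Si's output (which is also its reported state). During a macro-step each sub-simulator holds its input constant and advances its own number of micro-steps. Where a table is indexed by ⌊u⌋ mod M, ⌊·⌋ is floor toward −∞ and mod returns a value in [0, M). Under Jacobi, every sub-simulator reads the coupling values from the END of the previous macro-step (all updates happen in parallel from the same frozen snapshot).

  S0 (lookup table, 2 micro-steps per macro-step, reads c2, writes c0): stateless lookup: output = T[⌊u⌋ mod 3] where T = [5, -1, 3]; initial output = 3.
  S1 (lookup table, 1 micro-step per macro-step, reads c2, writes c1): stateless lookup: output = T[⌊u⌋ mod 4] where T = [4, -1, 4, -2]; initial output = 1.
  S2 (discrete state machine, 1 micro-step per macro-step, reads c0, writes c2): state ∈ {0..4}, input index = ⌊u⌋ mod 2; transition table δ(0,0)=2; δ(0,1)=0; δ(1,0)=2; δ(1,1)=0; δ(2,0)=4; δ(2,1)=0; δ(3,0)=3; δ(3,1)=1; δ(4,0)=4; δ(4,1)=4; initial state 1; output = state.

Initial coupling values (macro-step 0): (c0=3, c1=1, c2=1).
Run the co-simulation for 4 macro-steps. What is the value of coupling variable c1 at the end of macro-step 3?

macro 1: S0 reads c2=1 → after 2×micro: -1; S1 reads c2=1 → after 1×micro: -1; S2 reads c0=3 → after 1×micro: 0 ⇒ (c0=-1, c1=-1, c2=0)
macro 2: S0 reads c2=0 → after 2×micro: 5; S1 reads c2=0 → after 1×micro: 4; S2 reads c0=-1 → after 1×micro: 0 ⇒ (c0=5, c1=4, c2=0)
macro 3: S0 reads c2=0 → after 2×micro: 5; S1 reads c2=0 → after 1×micro: 4; S2 reads c0=5 → after 1×micro: 0 ⇒ (c0=5, c1=4, c2=0)
macro 4: S0 reads c2=0 → after 2×micro: 5; S1 reads c2=0 → after 1×micro: 4; S2 reads c0=5 → after 1×micro: 0 ⇒ (c0=5, c1=4, c2=0)

c1 at macro-step 3 = 4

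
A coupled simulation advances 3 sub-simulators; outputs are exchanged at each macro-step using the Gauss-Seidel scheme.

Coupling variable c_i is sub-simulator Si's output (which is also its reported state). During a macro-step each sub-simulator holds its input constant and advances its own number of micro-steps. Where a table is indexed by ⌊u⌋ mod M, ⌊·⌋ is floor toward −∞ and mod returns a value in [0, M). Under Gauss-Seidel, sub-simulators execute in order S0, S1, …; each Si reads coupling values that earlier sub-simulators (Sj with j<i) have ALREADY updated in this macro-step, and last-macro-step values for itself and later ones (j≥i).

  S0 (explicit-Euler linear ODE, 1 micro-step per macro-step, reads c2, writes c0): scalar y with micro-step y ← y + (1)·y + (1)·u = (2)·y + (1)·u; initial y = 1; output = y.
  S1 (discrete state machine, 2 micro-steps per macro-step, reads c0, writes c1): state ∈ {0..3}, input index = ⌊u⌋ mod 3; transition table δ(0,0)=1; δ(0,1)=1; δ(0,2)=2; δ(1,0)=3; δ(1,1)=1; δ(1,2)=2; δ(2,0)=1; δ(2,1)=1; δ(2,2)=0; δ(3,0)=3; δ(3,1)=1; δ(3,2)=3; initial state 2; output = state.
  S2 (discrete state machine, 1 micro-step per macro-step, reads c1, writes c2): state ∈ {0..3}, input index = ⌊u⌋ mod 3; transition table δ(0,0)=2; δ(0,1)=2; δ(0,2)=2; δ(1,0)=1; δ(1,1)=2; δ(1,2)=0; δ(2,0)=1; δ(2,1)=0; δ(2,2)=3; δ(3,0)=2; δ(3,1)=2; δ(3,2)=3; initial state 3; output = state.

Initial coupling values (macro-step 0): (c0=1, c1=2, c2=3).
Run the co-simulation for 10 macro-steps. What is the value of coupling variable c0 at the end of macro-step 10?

c0 at macro-step 10 = 3685

macro 1: S0 reads c2=3 → after 1×micro: 5; S1 reads c0=5 → after 2×micro: 2; S2 reads c1=2 → after 1×micro: 3 ⇒ (c0=5, c1=2, c2=3)
macro 2: S0 reads c2=3 → after 1×micro: 13; S1 reads c0=13 → after 2×micro: 1; S2 reads c1=1 → after 1×micro: 2 ⇒ (c0=13, c1=1, c2=2)
macro 3: S0 reads c2=2 → after 1×micro: 28; S1 reads c0=28 → after 2×micro: 1; S2 reads c1=1 → after 1×micro: 0 ⇒ (c0=28, c1=1, c2=0)
macro 4: S0 reads c2=0 → after 1×micro: 56; S1 reads c0=56 → after 2×micro: 0; S2 reads c1=0 → after 1×micro: 2 ⇒ (c0=56, c1=0, c2=2)
macro 5: S0 reads c2=2 → after 1×micro: 114; S1 reads c0=114 → after 2×micro: 3; S2 reads c1=3 → after 1×micro: 1 ⇒ (c0=114, c1=3, c2=1)
macro 6: S0 reads c2=1 → after 1×micro: 229; S1 reads c0=229 → after 2×micro: 1; S2 reads c1=1 → after 1×micro: 2 ⇒ (c0=229, c1=1, c2=2)
macro 7: S0 reads c2=2 → after 1×micro: 460; S1 reads c0=460 → after 2×micro: 1; S2 reads c1=1 → after 1×micro: 0 ⇒ (c0=460, c1=1, c2=0)
macro 8: S0 reads c2=0 → after 1×micro: 920; S1 reads c0=920 → after 2×micro: 0; S2 reads c1=0 → after 1×micro: 2 ⇒ (c0=920, c1=0, c2=2)
macro 9: S0 reads c2=2 → after 1×micro: 1842; S1 reads c0=1842 → after 2×micro: 3; S2 reads c1=3 → after 1×micro: 1 ⇒ (c0=1842, c1=3, c2=1)
macro 10: S0 reads c2=1 → after 1×micro: 3685; S1 reads c0=3685 → after 2×micro: 1; S2 reads c1=1 → after 1×micro: 2 ⇒ (c0=3685, c1=1, c2=2)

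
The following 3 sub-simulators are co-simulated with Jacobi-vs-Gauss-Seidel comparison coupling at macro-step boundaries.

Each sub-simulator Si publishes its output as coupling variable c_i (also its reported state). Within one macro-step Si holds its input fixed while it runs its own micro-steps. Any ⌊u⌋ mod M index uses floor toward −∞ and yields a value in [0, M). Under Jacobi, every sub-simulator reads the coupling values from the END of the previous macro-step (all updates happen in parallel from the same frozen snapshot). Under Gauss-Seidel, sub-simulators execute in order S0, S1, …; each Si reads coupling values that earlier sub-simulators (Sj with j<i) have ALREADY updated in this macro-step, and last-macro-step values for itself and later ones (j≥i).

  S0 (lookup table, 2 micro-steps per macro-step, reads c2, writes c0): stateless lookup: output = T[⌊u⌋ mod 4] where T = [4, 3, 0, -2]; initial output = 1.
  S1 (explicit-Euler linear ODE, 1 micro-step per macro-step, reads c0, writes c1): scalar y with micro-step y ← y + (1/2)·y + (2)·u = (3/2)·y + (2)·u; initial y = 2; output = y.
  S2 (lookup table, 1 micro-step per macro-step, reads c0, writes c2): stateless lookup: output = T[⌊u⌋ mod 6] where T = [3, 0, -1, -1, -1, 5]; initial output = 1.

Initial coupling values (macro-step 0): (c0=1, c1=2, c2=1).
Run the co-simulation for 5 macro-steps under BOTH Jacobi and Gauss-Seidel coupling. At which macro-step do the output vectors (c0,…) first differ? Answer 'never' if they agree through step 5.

[Jacobi] macro 1: S0 reads c2=1 → after 2×micro: 3; S1 reads c0=1 → after 1×micro: 5; S2 reads c0=1 → after 1×micro: 0 ⇒ (c0=3, c1=5, c2=0)
[Jacobi] macro 2: S0 reads c2=0 → after 2×micro: 4; S1 reads c0=3 → after 1×micro: 27/2; S2 reads c0=3 → after 1×micro: -1 ⇒ (c0=4, c1=27/2, c2=-1)
[Jacobi] macro 3: S0 reads c2=-1 → after 2×micro: -2; S1 reads c0=4 → after 1×micro: 113/4; S2 reads c0=4 → after 1×micro: -1 ⇒ (c0=-2, c1=113/4, c2=-1)
[Jacobi] macro 4: S0 reads c2=-1 → after 2×micro: -2; S1 reads c0=-2 → after 1×micro: 307/8; S2 reads c0=-2 → after 1×micro: -1 ⇒ (c0=-2, c1=307/8, c2=-1)
[Jacobi] macro 5: S0 reads c2=-1 → after 2×micro: -2; S1 reads c0=-2 → after 1×micro: 857/16; S2 reads c0=-2 → after 1×micro: -1 ⇒ (c0=-2, c1=857/16, c2=-1)
[Gauss-Seidel] macro 1: S0 reads c2=1 → after 2×micro: 3; S1 reads c0=3 → after 1×micro: 9; S2 reads c0=3 → after 1×micro: -1 ⇒ (c0=3, c1=9, c2=-1)
[Gauss-Seidel] macro 2: S0 reads c2=-1 → after 2×micro: -2; S1 reads c0=-2 → after 1×micro: 19/2; S2 reads c0=-2 → after 1×micro: -1 ⇒ (c0=-2, c1=19/2, c2=-1)
[Gauss-Seidel] macro 3: S0 reads c2=-1 → after 2×micro: -2; S1 reads c0=-2 → after 1×micro: 41/4; S2 reads c0=-2 → after 1×micro: -1 ⇒ (c0=-2, c1=41/4, c2=-1)
[Gauss-Seidel] macro 4: S0 reads c2=-1 → after 2×micro: -2; S1 reads c0=-2 → after 1×micro: 91/8; S2 reads c0=-2 → after 1×micro: -1 ⇒ (c0=-2, c1=91/8, c2=-1)
[Gauss-Seidel] macro 5: S0 reads c2=-1 → after 2×micro: -2; S1 reads c0=-2 → after 1×micro: 209/16; S2 reads c0=-2 → after 1×micro: -1 ⇒ (c0=-2, c1=209/16, c2=-1)

first divergence at macro-step: 1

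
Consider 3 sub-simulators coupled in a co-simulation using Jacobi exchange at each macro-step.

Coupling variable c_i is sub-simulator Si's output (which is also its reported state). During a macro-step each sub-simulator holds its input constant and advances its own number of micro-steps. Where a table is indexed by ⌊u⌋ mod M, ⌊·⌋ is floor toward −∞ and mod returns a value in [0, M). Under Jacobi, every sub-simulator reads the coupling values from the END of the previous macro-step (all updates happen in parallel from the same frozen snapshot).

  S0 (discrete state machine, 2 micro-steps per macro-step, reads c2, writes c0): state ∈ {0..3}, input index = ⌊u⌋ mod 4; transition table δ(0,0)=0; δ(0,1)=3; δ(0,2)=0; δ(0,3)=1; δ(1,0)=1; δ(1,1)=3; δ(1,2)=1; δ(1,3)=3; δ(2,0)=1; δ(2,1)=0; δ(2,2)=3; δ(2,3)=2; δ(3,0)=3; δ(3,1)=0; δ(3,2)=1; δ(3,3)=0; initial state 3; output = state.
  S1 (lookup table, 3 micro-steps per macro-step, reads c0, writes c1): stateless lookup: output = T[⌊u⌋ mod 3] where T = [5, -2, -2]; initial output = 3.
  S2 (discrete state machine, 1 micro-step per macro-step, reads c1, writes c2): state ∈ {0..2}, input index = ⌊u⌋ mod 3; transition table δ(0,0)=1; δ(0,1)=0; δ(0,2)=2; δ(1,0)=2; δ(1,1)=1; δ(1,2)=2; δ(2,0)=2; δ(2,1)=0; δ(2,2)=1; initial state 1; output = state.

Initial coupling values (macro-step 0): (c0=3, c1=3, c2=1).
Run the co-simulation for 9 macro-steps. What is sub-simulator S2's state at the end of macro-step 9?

macro 1: S0 reads c2=1 → after 2×micro: 3; S1 reads c0=3 → after 3×micro: 5; S2 reads c1=3 → after 1×micro: 2 ⇒ (c0=3, c1=5, c2=2)
macro 2: S0 reads c2=2 → after 2×micro: 1; S1 reads c0=3 → after 3×micro: 5; S2 reads c1=5 → after 1×micro: 1 ⇒ (c0=1, c1=5, c2=1)
macro 3: S0 reads c2=1 → after 2×micro: 0; S1 reads c0=1 → after 3×micro: -2; S2 reads c1=5 → after 1×micro: 2 ⇒ (c0=0, c1=-2, c2=2)
macro 4: S0 reads c2=2 → after 2×micro: 0; S1 reads c0=0 → after 3×micro: 5; S2 reads c1=-2 → after 1×micro: 0 ⇒ (c0=0, c1=5, c2=0)
macro 5: S0 reads c2=0 → after 2×micro: 0; S1 reads c0=0 → after 3×micro: 5; S2 reads c1=5 → after 1×micro: 2 ⇒ (c0=0, c1=5, c2=2)
macro 6: S0 reads c2=2 → after 2×micro: 0; S1 reads c0=0 → after 3×micro: 5; S2 reads c1=5 → after 1×micro: 1 ⇒ (c0=0, c1=5, c2=1)
macro 7: S0 reads c2=1 → after 2×micro: 0; S1 reads c0=0 → after 3×micro: 5; S2 reads c1=5 → after 1×micro: 2 ⇒ (c0=0, c1=5, c2=2)
macro 8: S0 reads c2=2 → after 2×micro: 0; S1 reads c0=0 → after 3×micro: 5; S2 reads c1=5 → after 1×micro: 1 ⇒ (c0=0, c1=5, c2=1)
macro 9: S0 reads c2=1 → after 2×micro: 0; S1 reads c0=0 → after 3×micro: 5; S2 reads c1=5 → after 1×micro: 2 ⇒ (c0=0, c1=5, c2=2)

S2 state at macro-step 9 = 2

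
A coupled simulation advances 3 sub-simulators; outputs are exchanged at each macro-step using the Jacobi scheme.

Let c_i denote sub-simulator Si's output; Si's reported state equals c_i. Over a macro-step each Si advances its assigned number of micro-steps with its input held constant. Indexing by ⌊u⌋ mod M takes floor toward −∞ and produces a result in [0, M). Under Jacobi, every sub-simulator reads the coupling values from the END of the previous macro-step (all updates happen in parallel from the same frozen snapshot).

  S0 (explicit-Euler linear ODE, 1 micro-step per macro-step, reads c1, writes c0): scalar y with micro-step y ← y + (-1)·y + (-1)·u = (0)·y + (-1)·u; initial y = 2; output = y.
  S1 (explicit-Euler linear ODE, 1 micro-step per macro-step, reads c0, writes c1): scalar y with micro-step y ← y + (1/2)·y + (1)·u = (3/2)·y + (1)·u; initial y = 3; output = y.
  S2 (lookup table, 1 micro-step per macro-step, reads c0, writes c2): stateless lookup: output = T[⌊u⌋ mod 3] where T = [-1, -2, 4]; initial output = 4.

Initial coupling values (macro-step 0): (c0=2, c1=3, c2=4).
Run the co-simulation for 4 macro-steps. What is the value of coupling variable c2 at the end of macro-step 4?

c2 at macro-step 4 = 4

macro 1: S0 reads c1=3 → after 1×micro: -3; S1 reads c0=2 → after 1×micro: 13/2; S2 reads c0=2 → after 1×micro: 4 ⇒ (c0=-3, c1=13/2, c2=4)
macro 2: S0 reads c1=13/2 → after 1×micro: -13/2; S1 reads c0=-3 → after 1×micro: 27/4; S2 reads c0=-3 → after 1×micro: -1 ⇒ (c0=-13/2, c1=27/4, c2=-1)
macro 3: S0 reads c1=27/4 → after 1×micro: -27/4; S1 reads c0=-13/2 → after 1×micro: 29/8; S2 reads c0=-13/2 → after 1×micro: 4 ⇒ (c0=-27/4, c1=29/8, c2=4)
macro 4: S0 reads c1=29/8 → after 1×micro: -29/8; S1 reads c0=-27/4 → after 1×micro: -21/16; S2 reads c0=-27/4 → after 1×micro: 4 ⇒ (c0=-29/8, c1=-21/16, c2=4)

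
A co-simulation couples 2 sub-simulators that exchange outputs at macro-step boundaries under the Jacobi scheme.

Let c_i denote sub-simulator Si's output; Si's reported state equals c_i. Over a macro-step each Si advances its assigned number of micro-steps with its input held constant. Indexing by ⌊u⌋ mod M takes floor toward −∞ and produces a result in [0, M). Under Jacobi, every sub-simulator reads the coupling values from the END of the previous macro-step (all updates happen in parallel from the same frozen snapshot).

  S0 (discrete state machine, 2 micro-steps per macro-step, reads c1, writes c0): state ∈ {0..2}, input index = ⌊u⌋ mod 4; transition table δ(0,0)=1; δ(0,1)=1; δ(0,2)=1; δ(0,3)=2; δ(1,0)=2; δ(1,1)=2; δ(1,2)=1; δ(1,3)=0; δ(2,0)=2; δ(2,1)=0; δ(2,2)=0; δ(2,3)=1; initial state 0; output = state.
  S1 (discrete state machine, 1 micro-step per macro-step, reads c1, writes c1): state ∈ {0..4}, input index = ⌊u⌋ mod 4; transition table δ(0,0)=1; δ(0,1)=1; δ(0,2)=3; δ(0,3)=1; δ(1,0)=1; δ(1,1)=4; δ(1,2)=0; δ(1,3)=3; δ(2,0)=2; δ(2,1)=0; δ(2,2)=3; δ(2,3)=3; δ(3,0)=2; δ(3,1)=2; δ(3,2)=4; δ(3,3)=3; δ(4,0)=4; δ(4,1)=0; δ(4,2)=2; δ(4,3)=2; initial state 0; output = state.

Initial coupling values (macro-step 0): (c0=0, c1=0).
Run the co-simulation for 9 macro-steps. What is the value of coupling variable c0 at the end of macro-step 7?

macro 1: S0 reads c1=0 → after 2×micro: 2; S1 reads c1=0 → after 1×micro: 1 ⇒ (c0=2, c1=1)
macro 2: S0 reads c1=1 → after 2×micro: 1; S1 reads c1=1 → after 1×micro: 4 ⇒ (c0=1, c1=4)
macro 3: S0 reads c1=4 → after 2×micro: 2; S1 reads c1=4 → after 1×micro: 4 ⇒ (c0=2, c1=4)
macro 4: S0 reads c1=4 → after 2×micro: 2; S1 reads c1=4 → after 1×micro: 4 ⇒ (c0=2, c1=4)
macro 5: S0 reads c1=4 → after 2×micro: 2; S1 reads c1=4 → after 1×micro: 4 ⇒ (c0=2, c1=4)
macro 6: S0 reads c1=4 → after 2×micro: 2; S1 reads c1=4 → after 1×micro: 4 ⇒ (c0=2, c1=4)
macro 7: S0 reads c1=4 → after 2×micro: 2; S1 reads c1=4 → after 1×micro: 4 ⇒ (c0=2, c1=4)
macro 8: S0 reads c1=4 → after 2×micro: 2; S1 reads c1=4 → after 1×micro: 4 ⇒ (c0=2, c1=4)
macro 9: S0 reads c1=4 → after 2×micro: 2; S1 reads c1=4 → after 1×micro: 4 ⇒ (c0=2, c1=4)

c0 at macro-step 7 = 2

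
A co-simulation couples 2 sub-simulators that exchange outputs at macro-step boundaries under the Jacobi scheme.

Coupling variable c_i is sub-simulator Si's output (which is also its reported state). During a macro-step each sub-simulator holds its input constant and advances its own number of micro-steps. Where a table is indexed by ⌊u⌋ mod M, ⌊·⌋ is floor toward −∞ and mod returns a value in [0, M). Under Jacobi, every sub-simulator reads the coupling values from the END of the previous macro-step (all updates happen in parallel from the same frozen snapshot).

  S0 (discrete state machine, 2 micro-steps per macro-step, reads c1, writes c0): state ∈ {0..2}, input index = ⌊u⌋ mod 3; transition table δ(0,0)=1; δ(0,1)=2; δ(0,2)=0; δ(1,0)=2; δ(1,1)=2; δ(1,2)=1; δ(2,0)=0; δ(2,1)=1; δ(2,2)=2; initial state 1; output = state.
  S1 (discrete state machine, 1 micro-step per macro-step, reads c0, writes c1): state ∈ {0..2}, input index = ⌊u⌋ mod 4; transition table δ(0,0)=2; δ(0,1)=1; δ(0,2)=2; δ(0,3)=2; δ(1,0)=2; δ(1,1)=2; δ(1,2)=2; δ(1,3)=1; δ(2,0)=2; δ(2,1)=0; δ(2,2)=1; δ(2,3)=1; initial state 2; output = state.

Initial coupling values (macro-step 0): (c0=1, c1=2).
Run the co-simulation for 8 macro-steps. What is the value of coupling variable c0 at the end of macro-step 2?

c0 at macro-step 2 = 0

macro 1: S0 reads c1=2 → after 2×micro: 1; S1 reads c0=1 → after 1×micro: 0 ⇒ (c0=1, c1=0)
macro 2: S0 reads c1=0 → after 2×micro: 0; S1 reads c0=1 → after 1×micro: 1 ⇒ (c0=0, c1=1)
macro 3: S0 reads c1=1 → after 2×micro: 1; S1 reads c0=0 → after 1×micro: 2 ⇒ (c0=1, c1=2)
macro 4: S0 reads c1=2 → after 2×micro: 1; S1 reads c0=1 → after 1×micro: 0 ⇒ (c0=1, c1=0)
macro 5: S0 reads c1=0 → after 2×micro: 0; S1 reads c0=1 → after 1×micro: 1 ⇒ (c0=0, c1=1)
macro 6: S0 reads c1=1 → after 2×micro: 1; S1 reads c0=0 → after 1×micro: 2 ⇒ (c0=1, c1=2)
macro 7: S0 reads c1=2 → after 2×micro: 1; S1 reads c0=1 → after 1×micro: 0 ⇒ (c0=1, c1=0)
macro 8: S0 reads c1=0 → after 2×micro: 0; S1 reads c0=1 → after 1×micro: 1 ⇒ (c0=0, c1=1)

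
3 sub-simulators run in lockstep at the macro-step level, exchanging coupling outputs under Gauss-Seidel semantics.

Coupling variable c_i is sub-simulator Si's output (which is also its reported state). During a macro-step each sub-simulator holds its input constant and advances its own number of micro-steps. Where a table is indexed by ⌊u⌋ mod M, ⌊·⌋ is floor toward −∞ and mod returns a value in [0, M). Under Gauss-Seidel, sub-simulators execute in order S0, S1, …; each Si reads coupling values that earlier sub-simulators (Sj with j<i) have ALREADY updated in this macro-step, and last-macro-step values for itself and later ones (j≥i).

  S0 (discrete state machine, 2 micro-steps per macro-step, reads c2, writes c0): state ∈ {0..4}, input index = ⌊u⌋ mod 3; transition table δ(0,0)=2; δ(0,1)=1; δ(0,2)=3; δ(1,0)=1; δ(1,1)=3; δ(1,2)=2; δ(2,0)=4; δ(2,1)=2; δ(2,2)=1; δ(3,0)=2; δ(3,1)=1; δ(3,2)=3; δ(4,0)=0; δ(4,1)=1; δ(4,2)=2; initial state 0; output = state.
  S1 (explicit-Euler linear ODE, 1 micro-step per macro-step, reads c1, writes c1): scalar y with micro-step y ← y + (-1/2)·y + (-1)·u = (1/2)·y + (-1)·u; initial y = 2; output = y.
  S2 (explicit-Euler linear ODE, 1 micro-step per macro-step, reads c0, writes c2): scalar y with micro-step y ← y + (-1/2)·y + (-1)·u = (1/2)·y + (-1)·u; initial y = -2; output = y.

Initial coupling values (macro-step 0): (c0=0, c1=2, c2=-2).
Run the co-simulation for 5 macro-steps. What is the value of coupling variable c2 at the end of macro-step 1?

c2 at macro-step 1 = -4

macro 1: S0 reads c2=-2 → after 2×micro: 3; S1 reads c1=2 → after 1×micro: -1; S2 reads c0=3 → after 1×micro: -4 ⇒ (c0=3, c1=-1, c2=-4)
macro 2: S0 reads c2=-4 → after 2×micro: 3; S1 reads c1=-1 → after 1×micro: 1/2; S2 reads c0=3 → after 1×micro: -5 ⇒ (c0=3, c1=1/2, c2=-5)
macro 3: S0 reads c2=-5 → after 2×micro: 3; S1 reads c1=1/2 → after 1×micro: -1/4; S2 reads c0=3 → after 1×micro: -11/2 ⇒ (c0=3, c1=-1/4, c2=-11/2)
macro 4: S0 reads c2=-11/2 → after 2×micro: 4; S1 reads c1=-1/4 → after 1×micro: 1/8; S2 reads c0=4 → after 1×micro: -27/4 ⇒ (c0=4, c1=1/8, c2=-27/4)
macro 5: S0 reads c2=-27/4 → after 2×micro: 1; S1 reads c1=1/8 → after 1×micro: -1/16; S2 reads c0=1 → after 1×micro: -35/8 ⇒ (c0=1, c1=-1/16, c2=-35/8)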